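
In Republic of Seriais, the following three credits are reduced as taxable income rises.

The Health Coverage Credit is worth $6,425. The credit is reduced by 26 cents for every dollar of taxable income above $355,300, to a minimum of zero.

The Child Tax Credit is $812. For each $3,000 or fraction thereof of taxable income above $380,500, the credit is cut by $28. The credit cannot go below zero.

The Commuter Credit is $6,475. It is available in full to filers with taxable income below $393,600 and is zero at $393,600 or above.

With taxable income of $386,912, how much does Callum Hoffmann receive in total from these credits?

Health Coverage Credit: 26% of the $31,612 excess over $355,300 is $8,219.12 ≥ base, so the credit is $0.
Child Tax Credit: income exceeds $380,500 by $6,412, which is 3 full-or-partial $3,000 increments; reduction = 3 × $28 = $84, leaving $728.
Commuter Credit: $386,912 is below the $393,600 cutoff, so the full $6,475 applies.
Total: $0 + $728 + $6,475 = $7,203.

$7,203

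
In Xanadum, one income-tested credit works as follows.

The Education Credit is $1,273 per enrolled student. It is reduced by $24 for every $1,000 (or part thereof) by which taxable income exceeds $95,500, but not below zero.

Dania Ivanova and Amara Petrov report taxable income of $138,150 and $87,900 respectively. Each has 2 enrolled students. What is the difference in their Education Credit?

Dania ($138,150): Education Credit: base = 2 × $1,273 = $2,546. income exceeds $95,500 by $42,650, which is 43 full-or-partial $1,000 increments; reduction = 43 × $24 = $1,032, leaving $1,514.
Amara ($87,900): Education Credit: base = 2 × $1,273 = $2,546. $87,900 is at or below the $95,500 threshold, so the full $2,546 applies.
Difference: |$1,514 − $2,546| = $1,032.

$1,032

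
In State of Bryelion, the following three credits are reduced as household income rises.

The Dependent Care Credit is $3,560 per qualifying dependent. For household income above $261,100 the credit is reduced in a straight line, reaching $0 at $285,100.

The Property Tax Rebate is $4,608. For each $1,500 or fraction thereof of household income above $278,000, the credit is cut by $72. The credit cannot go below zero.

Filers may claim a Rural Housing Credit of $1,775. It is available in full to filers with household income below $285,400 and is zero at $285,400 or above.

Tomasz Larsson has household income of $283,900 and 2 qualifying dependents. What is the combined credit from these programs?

$6,451

Dependent Care Credit: base = 2 × $3,560 = $7,120. $283,900 is $22,800 into a $24,000 phase-out range, leaving 1,200/24,000 of the credit: $7,120 × 1,200/24,000 = $356.
Property Tax Rebate: income exceeds $278,000 by $5,900, which is 4 full-or-partial $1,500 increments; reduction = 4 × $72 = $288, leaving $4,320.
Rural Housing Credit: $283,900 is below the $285,400 cutoff, so the full $1,775 applies.
Total: $356 + $4,320 + $1,775 = $6,451.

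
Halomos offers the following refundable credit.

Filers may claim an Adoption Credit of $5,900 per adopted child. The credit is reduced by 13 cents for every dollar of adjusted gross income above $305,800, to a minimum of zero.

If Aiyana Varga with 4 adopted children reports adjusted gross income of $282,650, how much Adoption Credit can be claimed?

$23,600

Adoption Credit: base = 4 × $5,900 = $23,600. $282,650 is at or below the $305,800 threshold, so the full $23,600 applies.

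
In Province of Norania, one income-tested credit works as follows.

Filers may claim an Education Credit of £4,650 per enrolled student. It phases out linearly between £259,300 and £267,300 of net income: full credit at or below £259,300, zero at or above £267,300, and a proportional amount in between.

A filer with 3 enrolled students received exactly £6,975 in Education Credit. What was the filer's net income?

Full credit = 3 × £4,650 = £13,950.
£6,975 is 6,975/13,950 of the full £13,950, so 6,975/13,950 of the £8,000 range has been used: income = £259,300 + £8,000 × 6,975/13,950 = £263,300.

£263,300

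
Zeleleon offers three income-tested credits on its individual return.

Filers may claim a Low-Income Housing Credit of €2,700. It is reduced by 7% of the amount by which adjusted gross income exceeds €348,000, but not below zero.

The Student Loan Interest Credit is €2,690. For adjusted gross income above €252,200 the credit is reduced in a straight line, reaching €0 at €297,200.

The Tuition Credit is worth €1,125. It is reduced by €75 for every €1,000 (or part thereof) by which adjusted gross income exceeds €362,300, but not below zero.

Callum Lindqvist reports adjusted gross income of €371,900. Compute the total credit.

Low-Income Housing Credit: 7% of the €23,900 excess over €348,000 is €1,673; credit = €2,700 − €1,673 = €1,027.
Student Loan Interest Credit: €371,900 is at or above €297,200, so the credit is €0.
Tuition Credit: income exceeds €362,300 by €9,600, which is 10 full-or-partial €1,000 increments; reduction = 10 × €75 = €750, leaving €375.
Total: €1,027 + €0 + €375 = €1,402.

€1,402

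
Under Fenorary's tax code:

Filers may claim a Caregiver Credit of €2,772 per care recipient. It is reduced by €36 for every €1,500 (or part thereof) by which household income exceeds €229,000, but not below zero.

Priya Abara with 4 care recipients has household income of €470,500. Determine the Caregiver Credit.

Caregiver Credit: base = 4 × €2,772 = €11,088. income exceeds €229,000 by €241,500, which is 161 full-or-partial €1,500 increments; reduction = 161 × €36 = €5,796, leaving €5,292.

€5,292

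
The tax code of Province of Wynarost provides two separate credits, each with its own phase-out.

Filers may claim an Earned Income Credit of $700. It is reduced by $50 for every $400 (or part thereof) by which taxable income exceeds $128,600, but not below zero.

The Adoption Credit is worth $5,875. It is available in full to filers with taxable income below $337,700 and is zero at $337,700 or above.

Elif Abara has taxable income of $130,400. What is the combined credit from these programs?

Earned Income Credit: income exceeds $128,600 by $1,800, which is 5 full-or-partial $400 increments; reduction = 5 × $50 = $250, leaving $450.
Adoption Credit: $130,400 is below the $337,700 cutoff, so the full $5,875 applies.
Total: $450 + $5,875 = $6,325.

$6,325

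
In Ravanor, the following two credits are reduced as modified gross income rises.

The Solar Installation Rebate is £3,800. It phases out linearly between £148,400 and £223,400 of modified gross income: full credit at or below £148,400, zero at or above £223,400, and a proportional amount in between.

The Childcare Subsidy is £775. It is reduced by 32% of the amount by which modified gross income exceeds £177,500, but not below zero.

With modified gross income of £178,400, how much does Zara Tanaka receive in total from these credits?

Solar Installation Rebate: £178,400 is £30,000 into a £75,000 phase-out range, leaving 45,000/75,000 of the credit: £3,800 × 45,000/75,000 = £2,280.
Childcare Subsidy: 32% of the £900 excess over £177,500 is £288; credit = £775 − £288 = £487.
Total: £2,280 + £487 = £2,767.

£2,767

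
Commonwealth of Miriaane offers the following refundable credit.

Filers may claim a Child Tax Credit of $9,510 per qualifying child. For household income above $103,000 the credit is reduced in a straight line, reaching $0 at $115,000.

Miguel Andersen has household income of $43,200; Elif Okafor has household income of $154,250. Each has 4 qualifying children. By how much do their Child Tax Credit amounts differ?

Miguel ($43,200): Child Tax Credit: base = 4 × $9,510 = $38,040. $43,200 is at or below the $103,000 threshold, so the full $38,040 applies.
Elif ($154,250): Child Tax Credit: base = 4 × $9,510 = $38,040. $154,250 is at or above $115,000, so the credit is $0.
Difference: |$38,040 − $0| = $38,040.

$38,040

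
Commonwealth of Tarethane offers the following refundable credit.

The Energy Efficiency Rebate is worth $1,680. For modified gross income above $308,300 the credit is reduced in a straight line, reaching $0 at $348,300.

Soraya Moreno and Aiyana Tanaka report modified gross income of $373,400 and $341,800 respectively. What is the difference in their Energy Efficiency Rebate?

Soraya ($373,400): Energy Efficiency Rebate: $373,400 is at or above $348,300, so the credit is $0.
Aiyana ($341,800): Energy Efficiency Rebate: $341,800 is $33,500 into a $40,000 phase-out range, leaving 6,500/40,000 of the credit: $1,680 × 6,500/40,000 = $273.
Difference: |$0 − $273| = $273.

$273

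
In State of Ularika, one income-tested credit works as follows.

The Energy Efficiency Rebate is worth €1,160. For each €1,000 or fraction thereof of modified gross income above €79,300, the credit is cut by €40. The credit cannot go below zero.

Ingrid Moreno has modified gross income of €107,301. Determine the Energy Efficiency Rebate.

€0

Energy Efficiency Rebate: income exceeds €79,300 by €28,001 → 29 increments × €40 = €1,160 ≥ base, so the credit is €0.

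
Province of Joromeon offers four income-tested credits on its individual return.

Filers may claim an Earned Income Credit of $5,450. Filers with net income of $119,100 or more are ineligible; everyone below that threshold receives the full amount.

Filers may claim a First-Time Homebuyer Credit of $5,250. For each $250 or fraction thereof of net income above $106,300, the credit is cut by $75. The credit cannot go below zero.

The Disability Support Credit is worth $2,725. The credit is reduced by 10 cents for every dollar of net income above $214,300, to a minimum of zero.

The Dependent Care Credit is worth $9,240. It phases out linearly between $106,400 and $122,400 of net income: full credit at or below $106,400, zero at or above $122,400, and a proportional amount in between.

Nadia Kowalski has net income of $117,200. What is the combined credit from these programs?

Earned Income Credit: $117,200 is below the $119,100 cutoff, so the full $5,450 applies.
First-Time Homebuyer Credit: income exceeds $106,300 by $10,900, which is 44 full-or-partial $250 increments; reduction = 44 × $75 = $3,300, leaving $1,950.
Disability Support Credit: $117,200 is at or below the $214,300 threshold, so the full $2,725 applies.
Dependent Care Credit: $117,200 is $10,800 into a $16,000 phase-out range, leaving 5,200/16,000 of the credit: $9,240 × 5,200/16,000 = $3,003.
Total: $5,450 + $1,950 + $2,725 + $3,003 = $13,128.

$13,128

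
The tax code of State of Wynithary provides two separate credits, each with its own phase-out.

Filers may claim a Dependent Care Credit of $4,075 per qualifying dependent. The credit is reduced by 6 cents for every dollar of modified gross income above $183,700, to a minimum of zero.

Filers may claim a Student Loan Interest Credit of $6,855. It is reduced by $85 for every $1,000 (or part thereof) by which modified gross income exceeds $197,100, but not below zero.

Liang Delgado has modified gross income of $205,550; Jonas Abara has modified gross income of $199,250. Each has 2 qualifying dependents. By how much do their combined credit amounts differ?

$888

Liang ($205,550): Dependent Care Credit: base = 2 × $4,075 = $8,150. 6% of the $21,850 excess over $183,700 is $1,311; credit = $8,150 − $1,311 = $6,839. Student Loan Interest Credit: income exceeds $197,100 by $8,450, which is 9 full-or-partial $1,000 increments; reduction = 9 × $85 = $765, leaving $6,090. total $6,839 + $6,090 = $12,929
Jonas ($199,250): Dependent Care Credit: base = 2 × $4,075 = $8,150. 6% of the $15,550 excess over $183,700 is $933; credit = $8,150 − $933 = $7,217. Student Loan Interest Credit: income exceeds $197,100 by $2,150, which is 3 full-or-partial $1,000 increments; reduction = 3 × $85 = $255, leaving $6,600. total $7,217 + $6,600 = $13,817
Difference: |$12,929 − $13,817| = $888.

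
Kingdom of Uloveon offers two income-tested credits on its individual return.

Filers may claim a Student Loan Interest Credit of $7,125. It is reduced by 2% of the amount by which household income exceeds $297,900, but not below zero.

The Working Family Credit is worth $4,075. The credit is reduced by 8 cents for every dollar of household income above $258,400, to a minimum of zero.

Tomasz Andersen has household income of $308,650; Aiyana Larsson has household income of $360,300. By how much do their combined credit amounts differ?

$1,088

Tomasz ($308,650): Student Loan Interest Credit: 2% of the $10,750 excess over $297,900 is $215; credit = $7,125 − $215 = $6,910. Working Family Credit: 8% of the $50,250 excess over $258,400 is $4,020; credit = $4,075 − $4,020 = $55. total $6,910 + $55 = $6,965
Aiyana ($360,300): Student Loan Interest Credit: 2% of the $62,400 excess over $297,900 is $1,248; credit = $7,125 − $1,248 = $5,877. Working Family Credit: 8% of the $101,900 excess over $258,400 is $8,152 ≥ base, so the credit is $0. total $5,877 + $0 = $5,877
Difference: |$6,965 − $5,877| = $1,088.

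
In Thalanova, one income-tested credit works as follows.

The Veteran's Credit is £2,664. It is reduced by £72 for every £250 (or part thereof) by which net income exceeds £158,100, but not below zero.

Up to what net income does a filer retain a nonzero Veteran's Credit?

£167,100

After 36 increments the reduction is 36 × £72 = £2,592, leaving £72; one more increment wipes it out. Increment 36 ends at excess 36 × £250 = £9,000, so the highest qualifying income is £158,100 + £9,000 = £167,100.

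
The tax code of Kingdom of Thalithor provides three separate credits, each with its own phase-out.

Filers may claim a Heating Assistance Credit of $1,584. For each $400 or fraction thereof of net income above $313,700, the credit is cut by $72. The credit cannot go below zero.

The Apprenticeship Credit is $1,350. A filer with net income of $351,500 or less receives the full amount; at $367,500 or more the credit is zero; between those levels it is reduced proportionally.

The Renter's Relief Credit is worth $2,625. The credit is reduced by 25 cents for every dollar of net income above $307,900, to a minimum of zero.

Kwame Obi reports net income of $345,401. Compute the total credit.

$1,350

Heating Assistance Credit: income exceeds $313,700 by $31,701 → 80 increments × $72 = $5,760 ≥ base, so the credit is $0.
Apprenticeship Credit: $345,401 is at or below the $351,500 threshold, so the full $1,350 applies.
Renter's Relief Credit: 25% of the $37,501 excess over $307,900 is $9,375.25 ≥ base, so the credit is $0.
Total: $0 + $1,350 + $0 = $1,350.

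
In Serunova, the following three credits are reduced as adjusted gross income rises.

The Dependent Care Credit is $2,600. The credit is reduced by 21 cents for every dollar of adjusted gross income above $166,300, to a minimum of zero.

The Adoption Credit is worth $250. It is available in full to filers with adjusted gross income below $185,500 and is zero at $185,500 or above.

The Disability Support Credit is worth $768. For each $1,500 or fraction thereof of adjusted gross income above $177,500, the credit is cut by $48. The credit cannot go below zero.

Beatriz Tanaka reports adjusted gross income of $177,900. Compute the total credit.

Dependent Care Credit: 21% of the $11,600 excess over $166,300 is $2,436; credit = $2,600 − $2,436 = $164.
Adoption Credit: $177,900 is below the $185,500 cutoff, so the full $250 applies.
Disability Support Credit: income exceeds $177,500 by $400, which is 1 full-or-partial $1,500 increment; reduction = 1 × $48 = $48, leaving $720.
Total: $164 + $250 + $720 = $1,134.

$1,134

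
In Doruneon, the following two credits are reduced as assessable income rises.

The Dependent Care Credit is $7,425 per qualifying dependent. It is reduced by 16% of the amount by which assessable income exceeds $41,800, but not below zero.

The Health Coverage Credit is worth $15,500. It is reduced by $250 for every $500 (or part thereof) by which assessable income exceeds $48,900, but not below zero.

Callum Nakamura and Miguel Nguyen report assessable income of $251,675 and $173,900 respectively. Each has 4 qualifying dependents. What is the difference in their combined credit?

$8,564

Callum ($251,675): Dependent Care Credit: base = 4 × $7,425 = $29,700. 16% of the $209,875 excess over $41,800 is $33,580 ≥ base, so the credit is $0. Health Coverage Credit: income exceeds $48,900 by $202,775 → 406 increments × $250 = $101,500 ≥ base, so the credit is $0. total $0 + $0 = $0
Miguel ($173,900): Dependent Care Credit: base = 4 × $7,425 = $29,700. 16% of the $132,100 excess over $41,800 is $21,136; credit = $29,700 − $21,136 = $8,564. Health Coverage Credit: income exceeds $48,900 by $125,000 → 250 increments × $250 = $62,500 ≥ base, so the credit is $0. total $8,564 + $0 = $8,564
Difference: |$0 − $8,564| = $8,564.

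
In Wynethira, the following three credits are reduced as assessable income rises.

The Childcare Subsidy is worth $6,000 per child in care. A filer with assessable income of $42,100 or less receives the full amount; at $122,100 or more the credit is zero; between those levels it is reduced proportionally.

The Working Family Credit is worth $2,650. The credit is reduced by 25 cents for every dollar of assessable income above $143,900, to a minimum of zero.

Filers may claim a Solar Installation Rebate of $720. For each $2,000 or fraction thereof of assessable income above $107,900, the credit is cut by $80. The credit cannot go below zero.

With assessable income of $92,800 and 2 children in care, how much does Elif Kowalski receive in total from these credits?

Childcare Subsidy: base = 2 × $6,000 = $12,000. $92,800 is $50,700 into a $80,000 phase-out range, leaving 29,300/80,000 of the credit: $12,000 × 29,300/80,000 = $4,395.
Working Family Credit: $92,800 is at or below the $143,900 threshold, so the full $2,650 applies.
Solar Installation Rebate: $92,800 is at or below the $107,900 threshold, so the full $720 applies.
Total: $4,395 + $2,650 + $720 = $7,765.

$7,765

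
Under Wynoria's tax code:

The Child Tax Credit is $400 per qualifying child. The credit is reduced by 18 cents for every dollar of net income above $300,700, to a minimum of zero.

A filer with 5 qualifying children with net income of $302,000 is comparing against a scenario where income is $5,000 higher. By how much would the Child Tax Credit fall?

$900

At $302,000 — base = 5 × $400 = $2,000. 18% of the $1,300 excess over $300,700 is $234; credit = $2,000 − $234 = $1,766.
At $307,000 — base = 5 × $400 = $2,000. 18% of the $6,300 excess over $300,700 is $1,134; credit = $2,000 − $1,134 = $866.
Lost: $1,766 − $866 = $900.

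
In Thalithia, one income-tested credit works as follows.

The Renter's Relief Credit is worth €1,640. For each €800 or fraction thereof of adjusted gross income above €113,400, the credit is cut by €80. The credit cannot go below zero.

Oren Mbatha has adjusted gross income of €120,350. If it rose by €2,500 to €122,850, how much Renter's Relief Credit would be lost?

At €120,350 — income exceeds €113,400 by €6,950, which is 9 full-or-partial €800 increments; reduction = 9 × €80 = €720, leaving €920.
At €122,850 — income exceeds €113,400 by €9,450, which is 12 full-or-partial €800 increments; reduction = 12 × €80 = €960, leaving €680.
Lost: €920 − €680 = €240.

€240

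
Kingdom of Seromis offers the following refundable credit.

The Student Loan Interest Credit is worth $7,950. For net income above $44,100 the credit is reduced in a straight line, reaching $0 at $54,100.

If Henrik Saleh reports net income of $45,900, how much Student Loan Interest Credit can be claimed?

$6,519

Student Loan Interest Credit: $45,900 is $1,800 into a $10,000 phase-out range, leaving 8,200/10,000 of the credit: $7,950 × 8,200/10,000 = $6,519.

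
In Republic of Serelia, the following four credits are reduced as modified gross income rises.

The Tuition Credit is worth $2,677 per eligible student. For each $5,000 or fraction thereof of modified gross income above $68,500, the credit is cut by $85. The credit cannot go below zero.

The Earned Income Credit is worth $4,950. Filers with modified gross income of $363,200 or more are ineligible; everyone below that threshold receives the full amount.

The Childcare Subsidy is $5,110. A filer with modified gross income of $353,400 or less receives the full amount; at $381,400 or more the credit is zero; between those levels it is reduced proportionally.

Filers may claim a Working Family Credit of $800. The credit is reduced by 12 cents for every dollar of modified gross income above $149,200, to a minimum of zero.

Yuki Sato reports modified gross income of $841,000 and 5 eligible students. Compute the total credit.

Tuition Credit: base = 5 × $2,677 = $13,385. income exceeds $68,500 by $772,500, which is 155 full-or-partial $5,000 increments; reduction = 155 × $85 = $13,175, leaving $210.
Earned Income Credit: $841,000 meets or exceeds the $363,200 cutoff, so the credit is $0.
Childcare Subsidy: $841,000 is at or above $381,400, so the credit is $0.
Working Family Credit: 12% of the $691,800 excess over $149,200 is $83,016 ≥ base, so the credit is $0.
Total: $210 + $0 + $0 + $0 = $210.

$210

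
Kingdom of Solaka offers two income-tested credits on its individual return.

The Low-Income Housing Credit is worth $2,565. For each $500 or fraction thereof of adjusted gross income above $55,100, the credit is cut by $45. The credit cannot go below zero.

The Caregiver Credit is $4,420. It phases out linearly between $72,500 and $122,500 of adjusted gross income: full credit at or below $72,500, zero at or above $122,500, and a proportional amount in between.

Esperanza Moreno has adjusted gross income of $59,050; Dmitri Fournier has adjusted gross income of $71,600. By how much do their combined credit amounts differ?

Esperanza ($59,050): Low-Income Housing Credit: income exceeds $55,100 by $3,950, which is 8 full-or-partial $500 increments; reduction = 8 × $45 = $360, leaving $2,205. Caregiver Credit: $59,050 is at or below the $72,500 threshold, so the full $4,420 applies. total $2,205 + $4,420 = $6,625
Dmitri ($71,600): Low-Income Housing Credit: income exceeds $55,100 by $16,500, which is 33 full-or-partial $500 increments; reduction = 33 × $45 = $1,485, leaving $1,080. Caregiver Credit: $71,600 is at or below the $72,500 threshold, so the full $4,420 applies. total $1,080 + $4,420 = $5,500
Difference: |$6,625 − $5,500| = $1,125.

$1,125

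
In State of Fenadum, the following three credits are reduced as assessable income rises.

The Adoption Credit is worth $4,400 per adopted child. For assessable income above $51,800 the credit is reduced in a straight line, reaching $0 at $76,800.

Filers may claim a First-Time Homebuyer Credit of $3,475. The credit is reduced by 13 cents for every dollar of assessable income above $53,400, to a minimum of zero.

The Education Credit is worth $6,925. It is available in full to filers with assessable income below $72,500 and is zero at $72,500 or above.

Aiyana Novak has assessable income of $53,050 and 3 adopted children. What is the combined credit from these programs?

Adoption Credit: base = 3 × $4,400 = $13,200. $53,050 is $1,250 into a $25,000 phase-out range, leaving 23,750/25,000 of the credit: $13,200 × 23,750/25,000 = $12,540.
First-Time Homebuyer Credit: $53,050 is at or below the $53,400 threshold, so the full $3,475 applies.
Education Credit: $53,050 is below the $72,500 cutoff, so the full $6,925 applies.
Total: $12,540 + $3,475 + $6,925 = $22,940.

$22,940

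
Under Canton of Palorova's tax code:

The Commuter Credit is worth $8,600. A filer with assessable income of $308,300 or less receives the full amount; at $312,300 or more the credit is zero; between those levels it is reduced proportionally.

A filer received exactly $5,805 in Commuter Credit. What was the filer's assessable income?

$5,805 is 5,805/8,600 of the full $8,600, so 2,795/8,600 of the $4,000 range has been used: income = $308,300 + $4,000 × 2,795/8,600 = $309,600.

$309,600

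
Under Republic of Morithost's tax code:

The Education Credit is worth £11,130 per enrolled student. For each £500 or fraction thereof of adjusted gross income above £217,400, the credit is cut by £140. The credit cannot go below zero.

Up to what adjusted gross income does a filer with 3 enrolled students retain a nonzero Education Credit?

£336,400

Full credit = 3 × £11,130 = £33,390.
After 238 increments the reduction is 238 × £140 = £33,320, leaving £70; one more increment wipes it out. Increment 238 ends at excess 238 × £500 = £119,000, so the highest qualifying income is £217,400 + £119,000 = £336,400.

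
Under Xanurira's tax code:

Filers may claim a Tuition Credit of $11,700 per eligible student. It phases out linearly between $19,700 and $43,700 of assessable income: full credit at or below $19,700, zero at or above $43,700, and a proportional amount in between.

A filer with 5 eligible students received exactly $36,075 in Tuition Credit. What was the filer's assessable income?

$28,900

Full credit = 5 × $11,700 = $58,500.
$36,075 is 36,075/58,500 of the full $58,500, so 22,425/58,500 of the $24,000 range has been used: income = $19,700 + $24,000 × 22,425/58,500 = $28,900.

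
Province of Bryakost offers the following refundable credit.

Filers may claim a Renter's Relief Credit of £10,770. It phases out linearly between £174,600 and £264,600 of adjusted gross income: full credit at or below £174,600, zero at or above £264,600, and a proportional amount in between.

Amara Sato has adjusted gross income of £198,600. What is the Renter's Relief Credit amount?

Renter's Relief Credit: £198,600 is £24,000 into a £90,000 phase-out range, leaving 66,000/90,000 of the credit: £10,770 × 66,000/90,000 = £7,898.

£7,898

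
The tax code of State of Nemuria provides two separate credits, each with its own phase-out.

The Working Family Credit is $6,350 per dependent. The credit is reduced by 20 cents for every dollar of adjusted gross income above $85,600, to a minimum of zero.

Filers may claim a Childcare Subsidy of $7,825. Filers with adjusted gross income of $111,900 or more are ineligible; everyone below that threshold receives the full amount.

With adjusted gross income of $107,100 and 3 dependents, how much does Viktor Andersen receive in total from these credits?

Working Family Credit: base = 3 × $6,350 = $19,050. 20% of the $21,500 excess over $85,600 is $4,300; credit = $19,050 − $4,300 = $14,750.
Childcare Subsidy: $107,100 is below the $111,900 cutoff, so the full $7,825 applies.
Total: $14,750 + $7,825 = $22,575.

$22,575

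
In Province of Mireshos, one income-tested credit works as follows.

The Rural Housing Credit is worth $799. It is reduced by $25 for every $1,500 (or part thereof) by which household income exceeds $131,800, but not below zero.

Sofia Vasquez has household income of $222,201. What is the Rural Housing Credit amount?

Rural Housing Credit: income exceeds $131,800 by $90,401 → 61 increments × $25 = $1,525 ≥ base, so the credit is $0.

$0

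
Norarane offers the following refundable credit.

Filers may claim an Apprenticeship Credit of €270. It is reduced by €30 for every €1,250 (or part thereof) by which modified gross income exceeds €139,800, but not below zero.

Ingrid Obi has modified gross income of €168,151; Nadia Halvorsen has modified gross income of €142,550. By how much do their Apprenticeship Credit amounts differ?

Ingrid (€168,151): Apprenticeship Credit: income exceeds €139,800 by €28,351 → 23 increments × €30 = €690 ≥ base, so the credit is €0.
Nadia (€142,550): Apprenticeship Credit: income exceeds €139,800 by €2,750, which is 3 full-or-partial €1,250 increments; reduction = 3 × €30 = €90, leaving €180.
Difference: |€0 − €180| = €180.

€180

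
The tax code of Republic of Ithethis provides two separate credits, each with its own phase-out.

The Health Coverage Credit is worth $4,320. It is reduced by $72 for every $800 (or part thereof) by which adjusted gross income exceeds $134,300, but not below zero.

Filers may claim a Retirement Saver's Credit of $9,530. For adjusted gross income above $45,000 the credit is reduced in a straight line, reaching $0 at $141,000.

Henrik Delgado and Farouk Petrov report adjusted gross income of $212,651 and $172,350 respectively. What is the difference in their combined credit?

Henrik ($212,651): Health Coverage Credit: income exceeds $134,300 by $78,351 → 98 increments × $72 = $7,056 ≥ base, so the credit is $0. Retirement Saver's Credit: $212,651 is at or above $141,000, so the credit is $0. total $0 + $0 = $0
Farouk ($172,350): Health Coverage Credit: income exceeds $134,300 by $38,050, which is 48 full-or-partial $800 increments; reduction = 48 × $72 = $3,456, leaving $864. Retirement Saver's Credit: $172,350 is at or above $141,000, so the credit is $0. total $864 + $0 = $864
Difference: |$0 − $864| = $864.

$864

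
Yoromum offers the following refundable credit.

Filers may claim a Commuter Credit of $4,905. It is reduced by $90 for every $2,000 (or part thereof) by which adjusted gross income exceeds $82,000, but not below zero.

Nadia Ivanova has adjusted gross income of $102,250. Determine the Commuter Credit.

$3,915

Commuter Credit: income exceeds $82,000 by $20,250, which is 11 full-or-partial $2,000 increments; reduction = 11 × $90 = $990, leaving $3,915.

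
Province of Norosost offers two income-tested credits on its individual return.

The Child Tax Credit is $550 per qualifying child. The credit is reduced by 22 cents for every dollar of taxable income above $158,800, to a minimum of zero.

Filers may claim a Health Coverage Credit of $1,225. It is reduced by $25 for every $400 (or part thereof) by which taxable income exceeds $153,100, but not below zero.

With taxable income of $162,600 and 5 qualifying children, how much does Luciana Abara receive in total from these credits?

Child Tax Credit: base = 5 × $550 = $2,750. 22% of the $3,800 excess over $158,800 is $836; credit = $2,750 − $836 = $1,914.
Health Coverage Credit: income exceeds $153,100 by $9,500, which is 24 full-or-partial $400 increments; reduction = 24 × $25 = $600, leaving $625.
Total: $1,914 + $625 = $2,539.

$2,539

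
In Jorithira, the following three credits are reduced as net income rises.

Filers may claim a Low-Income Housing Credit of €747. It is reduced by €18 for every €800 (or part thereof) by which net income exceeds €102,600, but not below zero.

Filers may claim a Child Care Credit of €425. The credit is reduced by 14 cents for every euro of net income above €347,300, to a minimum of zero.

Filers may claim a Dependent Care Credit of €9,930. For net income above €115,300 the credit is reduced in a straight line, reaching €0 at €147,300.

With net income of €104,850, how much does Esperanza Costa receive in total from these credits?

€11,048

Low-Income Housing Credit: income exceeds €102,600 by €2,250, which is 3 full-or-partial €800 increments; reduction = 3 × €18 = €54, leaving €693.
Child Care Credit: €104,850 is at or below the €347,300 threshold, so the full €425 applies.
Dependent Care Credit: €104,850 is at or below the €115,300 threshold, so the full €9,930 applies.
Total: €693 + €425 + €9,930 = €11,048.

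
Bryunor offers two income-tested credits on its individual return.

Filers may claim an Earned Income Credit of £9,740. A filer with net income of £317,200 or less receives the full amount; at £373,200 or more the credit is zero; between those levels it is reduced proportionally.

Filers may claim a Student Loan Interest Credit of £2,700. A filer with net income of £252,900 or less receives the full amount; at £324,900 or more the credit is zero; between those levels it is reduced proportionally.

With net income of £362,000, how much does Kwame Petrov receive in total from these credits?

£1,948

Earned Income Credit: £362,000 is £44,800 into a £56,000 phase-out range, leaving 11,200/56,000 of the credit: £9,740 × 11,200/56,000 = £1,948.
Student Loan Interest Credit: £362,000 is at or above £324,900, so the credit is £0.
Total: £1,948 + £0 = £1,948.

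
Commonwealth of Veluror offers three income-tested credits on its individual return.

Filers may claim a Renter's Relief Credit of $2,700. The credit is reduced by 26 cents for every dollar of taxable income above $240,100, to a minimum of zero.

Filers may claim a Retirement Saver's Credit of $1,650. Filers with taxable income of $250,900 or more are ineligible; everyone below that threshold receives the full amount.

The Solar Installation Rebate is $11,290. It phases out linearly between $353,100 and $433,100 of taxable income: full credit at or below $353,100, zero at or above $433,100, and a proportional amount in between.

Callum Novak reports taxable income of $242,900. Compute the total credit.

$14,912

Renter's Relief Credit: 26% of the $2,800 excess over $240,100 is $728; credit = $2,700 − $728 = $1,972.
Retirement Saver's Credit: $242,900 is below the $250,900 cutoff, so the full $1,650 applies.
Solar Installation Rebate: $242,900 is at or below the $353,100 threshold, so the full $11,290 applies.
Total: $1,972 + $1,650 + $11,290 = $14,912.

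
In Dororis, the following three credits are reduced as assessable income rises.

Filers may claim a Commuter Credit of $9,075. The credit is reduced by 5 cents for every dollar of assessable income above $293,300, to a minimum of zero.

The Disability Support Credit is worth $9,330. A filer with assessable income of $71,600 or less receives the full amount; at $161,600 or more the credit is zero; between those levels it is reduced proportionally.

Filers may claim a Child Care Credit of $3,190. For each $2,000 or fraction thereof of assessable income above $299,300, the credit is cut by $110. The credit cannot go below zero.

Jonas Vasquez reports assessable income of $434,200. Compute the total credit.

$2,030

Commuter Credit: 5% of the $140,900 excess over $293,300 is $7,045; credit = $9,075 − $7,045 = $2,030.
Disability Support Credit: $434,200 is at or above $161,600, so the credit is $0.
Child Care Credit: income exceeds $299,300 by $134,900 → 68 increments × $110 = $7,480 ≥ base, so the credit is $0.
Total: $2,030 + $0 + $0 = $2,030.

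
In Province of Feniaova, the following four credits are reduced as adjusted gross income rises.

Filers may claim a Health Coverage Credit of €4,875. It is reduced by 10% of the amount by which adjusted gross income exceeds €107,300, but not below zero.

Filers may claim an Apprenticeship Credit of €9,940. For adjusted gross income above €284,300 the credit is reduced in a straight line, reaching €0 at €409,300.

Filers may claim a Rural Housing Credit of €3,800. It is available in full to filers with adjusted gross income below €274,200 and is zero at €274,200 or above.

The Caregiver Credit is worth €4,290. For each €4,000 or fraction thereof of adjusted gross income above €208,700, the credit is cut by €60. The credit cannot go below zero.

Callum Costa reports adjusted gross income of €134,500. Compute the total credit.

Health Coverage Credit: 10% of the €27,200 excess over €107,300 is €2,720; credit = €4,875 − €2,720 = €2,155.
Apprenticeship Credit: €134,500 is at or below the €284,300 threshold, so the full €9,940 applies.
Rural Housing Credit: €134,500 is below the €274,200 cutoff, so the full €3,800 applies.
Caregiver Credit: €134,500 is at or below the €208,700 threshold, so the full €4,290 applies.
Total: €2,155 + €9,940 + €3,800 + €4,290 = €20,185.

€20,185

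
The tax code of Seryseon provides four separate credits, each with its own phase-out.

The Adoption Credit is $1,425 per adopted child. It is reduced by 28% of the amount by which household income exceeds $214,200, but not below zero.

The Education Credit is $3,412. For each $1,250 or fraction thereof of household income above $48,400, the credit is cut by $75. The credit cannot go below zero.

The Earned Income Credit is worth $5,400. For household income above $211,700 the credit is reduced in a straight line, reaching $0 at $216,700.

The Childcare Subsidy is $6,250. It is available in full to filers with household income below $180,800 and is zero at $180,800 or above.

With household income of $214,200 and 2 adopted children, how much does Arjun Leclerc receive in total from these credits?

Adoption Credit: base = 2 × $1,425 = $2,850. $214,200 is at or below the $214,200 threshold, so the full $2,850 applies.
Education Credit: income exceeds $48,400 by $165,800 → 133 increments × $75 = $9,975 ≥ base, so the credit is $0.
Earned Income Credit: $214,200 is $2,500 into a $5,000 phase-out range, leaving 2,500/5,000 of the credit: $5,400 × 2,500/5,000 = $2,700.
Childcare Subsidy: $214,200 meets or exceeds the $180,800 cutoff, so the credit is $0.
Total: $2,850 + $0 + $2,700 + $0 = $5,550.

$5,550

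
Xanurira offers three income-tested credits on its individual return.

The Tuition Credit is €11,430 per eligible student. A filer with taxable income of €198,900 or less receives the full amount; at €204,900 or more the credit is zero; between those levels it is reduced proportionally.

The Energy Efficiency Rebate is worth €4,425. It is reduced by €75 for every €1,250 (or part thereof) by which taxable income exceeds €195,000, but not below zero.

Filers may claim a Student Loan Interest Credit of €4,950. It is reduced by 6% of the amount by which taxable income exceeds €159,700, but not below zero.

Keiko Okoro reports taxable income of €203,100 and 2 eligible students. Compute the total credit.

€13,104

Tuition Credit: base = 2 × €11,430 = €22,860. €203,100 is €4,200 into a €6,000 phase-out range, leaving 1,800/6,000 of the credit: €22,860 × 1,800/6,000 = €6,858.
Energy Efficiency Rebate: income exceeds €195,000 by €8,100, which is 7 full-or-partial €1,250 increments; reduction = 7 × €75 = €525, leaving €3,900.
Student Loan Interest Credit: 6% of the €43,400 excess over €159,700 is €2,604; credit = €4,950 − €2,604 = €2,346.
Total: €6,858 + €3,900 + €2,346 = €13,104.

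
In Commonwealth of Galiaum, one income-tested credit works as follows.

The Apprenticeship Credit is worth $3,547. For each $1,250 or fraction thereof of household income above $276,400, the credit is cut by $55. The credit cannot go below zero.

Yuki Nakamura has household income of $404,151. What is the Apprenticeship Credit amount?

Apprenticeship Credit: income exceeds $276,400 by $127,751 → 103 increments × $55 = $5,665 ≥ base, so the credit is $0.

$0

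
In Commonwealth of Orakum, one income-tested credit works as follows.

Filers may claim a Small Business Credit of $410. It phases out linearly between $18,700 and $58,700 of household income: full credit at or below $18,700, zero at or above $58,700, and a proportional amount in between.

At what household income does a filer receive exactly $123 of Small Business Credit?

$123 is 123/410 of the full $410, so 287/410 of the $40,000 range has been used: income = $18,700 + $40,000 × 287/410 = $46,700.

$46,700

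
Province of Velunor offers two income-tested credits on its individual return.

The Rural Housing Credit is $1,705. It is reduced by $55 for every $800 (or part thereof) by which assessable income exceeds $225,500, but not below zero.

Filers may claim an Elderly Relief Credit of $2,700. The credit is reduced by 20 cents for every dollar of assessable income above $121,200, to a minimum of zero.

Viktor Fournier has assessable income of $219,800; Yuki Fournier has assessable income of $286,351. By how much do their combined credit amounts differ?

$1,705

Viktor ($219,800): Rural Housing Credit: $219,800 is at or below the $225,500 threshold, so the full $1,705 applies. Elderly Relief Credit: 20% of the $98,600 excess over $121,200 is $19,720 ≥ base, so the credit is $0. total $1,705 + $0 = $1,705
Yuki ($286,351): Rural Housing Credit: income exceeds $225,500 by $60,851 → 77 increments × $55 = $4,235 ≥ base, so the credit is $0. Elderly Relief Credit: 20% of the $165,151 excess over $121,200 is $33,030.20 ≥ base, so the credit is $0. total $0 + $0 = $0
Difference: |$1,705 − $0| = $1,705.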